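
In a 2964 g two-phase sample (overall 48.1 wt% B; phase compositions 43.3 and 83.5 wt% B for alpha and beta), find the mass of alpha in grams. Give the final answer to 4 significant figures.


f_alpha = (C_beta - C0) / (C_beta - C_alpha)
f_alpha = (83.5 - 48.1) / (83.5 - 43.3) = 0.880597
m_alpha = f_alpha * m_total = 0.880597 * 2964 = 2610 g


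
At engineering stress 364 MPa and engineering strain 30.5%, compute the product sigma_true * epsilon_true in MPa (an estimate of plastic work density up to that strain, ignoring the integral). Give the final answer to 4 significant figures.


sigma_true = sigma_eng * (1 + epsilon_eng)
sigma_true = 364 * (1 + 0.305) = 475.02 MPa
epsilon_true = ln(1 + epsilon_eng)
epsilon_true = ln(1 + 0.305) = 0.266203
sigma_true * epsilon_true = 475.02 * 0.266203 = 126.5 MPa


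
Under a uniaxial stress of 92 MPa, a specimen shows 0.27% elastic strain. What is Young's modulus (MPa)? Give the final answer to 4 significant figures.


E = sigma / epsilon
epsilon = 0.27% = 2.7e-03
E = 92 / 2.7e-03
E = 34070 MPa


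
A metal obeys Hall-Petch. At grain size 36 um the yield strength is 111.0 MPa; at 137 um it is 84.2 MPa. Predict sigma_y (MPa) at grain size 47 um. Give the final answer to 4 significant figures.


sigma_y = sigma0 + k / sqrt(d)
1/sqrt(d1) = 1/sqrt(3.6e-05) = 166.667;  1/sqrt(d2) = 85.4358
k = (sigma1 - sigma2) / (1/sqrt(d1) - 1/sqrt(d2)) = (111.0 - 84.2) / (166.667 - 85.4358) = 0.329924 MPa*m^0.5
sigma0 = sigma1 - k/sqrt(d1) = 111.0 - 0.329924*166.667 = 56.0127 MPa
sigma_y(d3) = 56.0127 + 0.329924 / sqrt(4.7e-05) = 104.1 MPa


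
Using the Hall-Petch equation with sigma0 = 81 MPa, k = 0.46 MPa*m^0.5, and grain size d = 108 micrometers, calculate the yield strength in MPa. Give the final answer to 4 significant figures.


sigma_y = sigma0 + k / sqrt(d)
d = 108 um = 1.08e-04 m
sigma_y = 81 + 0.46 / sqrt(1.08e-04)
sigma_y = 125.3 MPa


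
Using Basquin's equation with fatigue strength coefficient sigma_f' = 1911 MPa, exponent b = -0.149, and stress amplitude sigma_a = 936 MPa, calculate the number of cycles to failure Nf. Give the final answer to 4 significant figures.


sigma_a = sigma_f' * (2*Nf)^b
2*Nf = (sigma_a / sigma_f')^(1/b)
2*Nf = (936 / 1911)^(1/-0.149)
2*Nf = 120.347
Nf = 60.17 cycles


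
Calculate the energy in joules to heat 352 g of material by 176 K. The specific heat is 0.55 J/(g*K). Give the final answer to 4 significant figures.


Q = m * cp * dT
Q = 352 * 0.55 * 176
Q = 34070 J


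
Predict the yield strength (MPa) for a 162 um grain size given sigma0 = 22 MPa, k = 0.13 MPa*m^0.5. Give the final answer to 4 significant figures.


sigma_y = sigma0 + k / sqrt(d)
d = 162 um = 1.62e-04 m
sigma_y = 22 + 0.13 / sqrt(1.62e-04)
sigma_y = 32.21 MPa


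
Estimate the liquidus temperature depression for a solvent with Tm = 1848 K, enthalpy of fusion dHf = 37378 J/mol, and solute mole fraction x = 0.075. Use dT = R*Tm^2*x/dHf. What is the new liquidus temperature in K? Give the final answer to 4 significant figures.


dT = R*Tm^2*x / dHf
dT = 8.314 * 1848^2 * 0.075 / 37378
dT = 56.9717 K
T_new = 1848 - 56.9717 = 1791 K


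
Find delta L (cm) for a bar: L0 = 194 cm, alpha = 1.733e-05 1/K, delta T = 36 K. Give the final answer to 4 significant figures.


dL = L0 * alpha * dT
dL = 194 * 1.733e-05 * 36
dL = 0.121 cm


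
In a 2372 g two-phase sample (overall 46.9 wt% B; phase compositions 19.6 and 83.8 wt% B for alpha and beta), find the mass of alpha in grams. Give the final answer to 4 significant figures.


f_alpha = (C_beta - C0) / (C_beta - C_alpha)
f_alpha = (83.8 - 46.9) / (83.8 - 19.6) = 0.574766
m_alpha = f_alpha * m_total = 0.574766 * 2372 = 1363 g


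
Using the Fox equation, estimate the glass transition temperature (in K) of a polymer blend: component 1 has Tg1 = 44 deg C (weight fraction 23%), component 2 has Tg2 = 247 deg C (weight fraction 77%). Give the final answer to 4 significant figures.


1/Tg = w1/Tg1 + w2/Tg2 (in Kelvin)
Tg1 = 317.15 K, Tg2 = 520.15 K
1/Tg = 0.23/317.15 + 0.77/520.15
Tg = 453.4 K


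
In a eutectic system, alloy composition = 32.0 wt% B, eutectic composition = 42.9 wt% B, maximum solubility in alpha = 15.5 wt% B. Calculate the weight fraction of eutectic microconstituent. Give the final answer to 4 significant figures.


f_primary = (C_e - C0) / (C_e - C_alpha_max)
f_primary = (42.9 - 32.0) / (42.9 - 15.5)
f_primary = 0.39781
f_eutectic = 1 - 0.39781 = 0.6022


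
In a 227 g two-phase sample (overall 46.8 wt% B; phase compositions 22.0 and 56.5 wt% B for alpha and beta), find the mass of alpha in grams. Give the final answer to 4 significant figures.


f_alpha = (C_beta - C0) / (C_beta - C_alpha)
f_alpha = (56.5 - 46.8) / (56.5 - 22.0) = 0.281159
m_alpha = f_alpha * m_total = 0.281159 * 227 = 63.82 g


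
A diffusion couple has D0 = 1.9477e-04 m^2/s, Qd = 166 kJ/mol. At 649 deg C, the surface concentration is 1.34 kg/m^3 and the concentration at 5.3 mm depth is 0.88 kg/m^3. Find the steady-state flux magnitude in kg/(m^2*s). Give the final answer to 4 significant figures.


Step 1: D = D0 * exp(-Qd/(R*T))
T = 649 + 273.15 = 922.15 K
D = 1.9477e-04 * exp(-166e3 / (8.314 * 922.15)) = 7.69504e-14 m^2/s
Step 2: J = D * (C1 - C2) / dx
J = 7.69504e-14 * (1.34 - 0.88) / 5.3e-03
J = 6.679e-12 kg/(m^2*s)


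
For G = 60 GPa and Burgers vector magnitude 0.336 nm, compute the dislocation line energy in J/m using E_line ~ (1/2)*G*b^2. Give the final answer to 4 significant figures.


E = G*b^2/2
b = 0.336 nm = 3.36e-10 m
G = 60 GPa = 6e+10 Pa
E = 0.5 * 6e+10 * (3.36e-10)^2
E = 3.387e-09 J/m


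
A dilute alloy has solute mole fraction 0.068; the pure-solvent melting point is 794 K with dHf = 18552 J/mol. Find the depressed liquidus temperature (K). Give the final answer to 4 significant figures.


dT = R*Tm^2*x / dHf
dT = 8.314 * 794^2 * 0.068 / 18552
dT = 19.2119 K
T_new = 794 - 19.2119 = 774.8 K


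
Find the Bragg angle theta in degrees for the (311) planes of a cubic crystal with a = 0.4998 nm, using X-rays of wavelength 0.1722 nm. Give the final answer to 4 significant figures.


d = a / sqrt(h^2+k^2+l^2)
d = 0.4998 / sqrt(11) = 0.150695 nm
lambda = 2*d*sin(theta)  =>  sin(theta) = lambda / (2*d)
sin(theta) = 0.1722 / (2 * 0.150695) = 0.571351
theta = 34.84 deg


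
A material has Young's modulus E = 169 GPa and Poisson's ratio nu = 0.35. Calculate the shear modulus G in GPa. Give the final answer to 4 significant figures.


G = E / (2*(1+nu))
G = 169 / (2*(1+0.35))
G = 62.59 GPa


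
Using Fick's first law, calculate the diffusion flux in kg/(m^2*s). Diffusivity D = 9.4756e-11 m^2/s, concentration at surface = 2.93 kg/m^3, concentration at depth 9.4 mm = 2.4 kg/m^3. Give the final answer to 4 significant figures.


J = -D * (dC/dx) = D * (C1 - C2) / dx
J = 9.4756e-11 * (2.93 - 2.4) / 9.4e-03
J = 5.343e-09 kg/(m^2*s)


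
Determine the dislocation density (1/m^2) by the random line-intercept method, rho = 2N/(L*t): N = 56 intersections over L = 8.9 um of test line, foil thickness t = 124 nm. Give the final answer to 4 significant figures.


rho = 2N / (L * t)
L = 8.9 um = 8.9e-06 m, t = 124 nm = 1.24e-07 m
rho = 2 * 56 / (8.9e-06 * 1.24e-07)
rho = 1.015e+14 1/m^2


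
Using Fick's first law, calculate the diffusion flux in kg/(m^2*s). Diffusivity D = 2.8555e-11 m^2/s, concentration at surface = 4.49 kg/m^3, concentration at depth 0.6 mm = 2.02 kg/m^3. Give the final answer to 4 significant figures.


J = -D * (dC/dx) = D * (C1 - C2) / dx
J = 2.8555e-11 * (4.49 - 2.02) / 6e-04
J = 1.176e-07 kg/(m^2*s)


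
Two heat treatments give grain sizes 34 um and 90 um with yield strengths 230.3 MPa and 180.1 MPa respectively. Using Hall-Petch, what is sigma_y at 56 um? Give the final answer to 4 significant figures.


sigma_y = sigma0 + k / sqrt(d)
1/sqrt(d1) = 1/sqrt(3.4e-05) = 171.499;  1/sqrt(d2) = 105.409
k = (sigma1 - sigma2) / (1/sqrt(d1) - 1/sqrt(d2)) = (230.3 - 180.1) / (171.499 - 105.409) = 0.759578 MPa*m^0.5
sigma0 = sigma1 - k/sqrt(d1) = 230.3 - 0.759578*171.499 = 100.033 MPa
sigma_y(d3) = 100.033 + 0.759578 / sqrt(5.6e-05) = 201.5 MPa


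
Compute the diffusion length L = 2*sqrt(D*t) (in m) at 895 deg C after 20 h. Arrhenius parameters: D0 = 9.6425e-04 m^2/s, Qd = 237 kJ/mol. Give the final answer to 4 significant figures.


Step 1: D = D0 * exp(-Qd/(R*T))
T = 1168.15 K
D = 9.6425e-04 * exp(-237e3 / (8.314 * 1168.15)) = 2.43325e-14 m^2/s
Step 2: L = 2*sqrt(D*t)
t = 20 h = 72000 s
L = 2*sqrt(2.43325e-14 * 72000) = 8.371e-05 m


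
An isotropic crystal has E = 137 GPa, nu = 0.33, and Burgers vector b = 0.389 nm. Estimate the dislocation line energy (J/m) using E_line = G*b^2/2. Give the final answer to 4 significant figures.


Step 1: G = E / (2*(1+nu))
G = 137 / (2*(1+0.33)) = 51.5038 GPa = 5.15038e+10 Pa
Step 2: E_line = G*b^2/2
b = 0.389 nm = 3.89e-10 m
E_line = 0.5 * 5.15038e+10 * (3.89e-10)^2 = 3.897e-09 J/m


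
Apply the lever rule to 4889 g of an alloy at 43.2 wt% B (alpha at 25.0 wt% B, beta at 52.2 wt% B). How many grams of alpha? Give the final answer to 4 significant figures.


f_alpha = (C_beta - C0) / (C_beta - C_alpha)
f_alpha = (52.2 - 43.2) / (52.2 - 25.0) = 0.330882
m_alpha = f_alpha * m_total = 0.330882 * 4889 = 1618 g


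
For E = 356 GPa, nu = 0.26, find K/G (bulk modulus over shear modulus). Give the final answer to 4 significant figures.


G = E / (2*(1+nu))
G = 356 / (2*(1+0.26)) = 141.27 GPa
K = E / (3*(1-2*nu))
K = 356 / (3*(1-2*0.26)) = 247.222 GPa
K/G = 247.222 / 141.27 = 1.75


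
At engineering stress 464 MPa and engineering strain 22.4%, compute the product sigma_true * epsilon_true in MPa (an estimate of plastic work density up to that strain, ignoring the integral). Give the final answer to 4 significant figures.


sigma_true = sigma_eng * (1 + epsilon_eng)
sigma_true = 464 * (1 + 0.224) = 567.936 MPa
epsilon_true = ln(1 + epsilon_eng)
epsilon_true = ln(1 + 0.224) = 0.202124
sigma_true * epsilon_true = 567.936 * 0.202124 = 114.8 MPa


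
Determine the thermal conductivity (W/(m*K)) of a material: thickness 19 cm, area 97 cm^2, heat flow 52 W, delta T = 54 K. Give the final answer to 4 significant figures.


k = Q*L / (A*dT)
L = 0.19 m, A = 9.7e-03 m^2
k = 52 * 0.19 / (9.7e-03 * 54)
k = 18.86 W/(m*K)


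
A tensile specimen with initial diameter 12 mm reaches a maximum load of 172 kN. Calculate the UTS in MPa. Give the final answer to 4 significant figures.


A0 = pi*(d/2)^2 = pi*(12/2)^2 = 113.097 mm^2
UTS = F_max / A0 = 172*1000 / 113.097
UTS = 1521 MPa


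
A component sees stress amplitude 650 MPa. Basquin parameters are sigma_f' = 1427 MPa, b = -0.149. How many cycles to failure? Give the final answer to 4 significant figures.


sigma_a = sigma_f' * (2*Nf)^b
2*Nf = (sigma_a / sigma_f')^(1/b)
2*Nf = (650 / 1427)^(1/-0.149)
2*Nf = 195.892
Nf = 97.95 cycles


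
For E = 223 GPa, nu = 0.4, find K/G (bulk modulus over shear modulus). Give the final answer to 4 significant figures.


G = E / (2*(1+nu))
G = 223 / (2*(1+0.4)) = 79.6429 GPa
K = E / (3*(1-2*nu))
K = 223 / (3*(1-2*0.4)) = 371.667 GPa
K/G = 371.667 / 79.6429 = 4.667


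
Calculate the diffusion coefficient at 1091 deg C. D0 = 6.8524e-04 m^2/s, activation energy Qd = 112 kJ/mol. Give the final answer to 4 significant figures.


D = D0 * exp(-Qd / (R*T))
T = 1364.15 K
D = 6.8524e-04 * exp(-112e3 / (8.314 * 1364.15))
D = 3.525e-08 m^2/s


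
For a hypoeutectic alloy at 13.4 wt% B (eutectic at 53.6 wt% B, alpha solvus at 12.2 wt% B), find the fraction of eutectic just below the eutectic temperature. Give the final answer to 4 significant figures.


f_primary = (C_e - C0) / (C_e - C_alpha_max)
f_primary = (53.6 - 13.4) / (53.6 - 12.2)
f_primary = 0.971014
f_eutectic = 1 - 0.971014 = 0.02899


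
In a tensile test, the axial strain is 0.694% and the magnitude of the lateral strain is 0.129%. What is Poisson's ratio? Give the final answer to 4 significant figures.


nu = -epsilon_lat / epsilon_axial
Lateral strain is contraction (negative), so using magnitudes:
nu = 0.129 / 0.694
nu = 0.1859


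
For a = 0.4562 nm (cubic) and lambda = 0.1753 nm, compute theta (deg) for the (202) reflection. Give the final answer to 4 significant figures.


d = a / sqrt(h^2+k^2+l^2)
d = 0.4562 / sqrt(8) = 0.161291 nm
lambda = 2*d*sin(theta)  =>  sin(theta) = lambda / (2*d)
sin(theta) = 0.1753 / (2 * 0.161291) = 0.543428
theta = 32.92 deg


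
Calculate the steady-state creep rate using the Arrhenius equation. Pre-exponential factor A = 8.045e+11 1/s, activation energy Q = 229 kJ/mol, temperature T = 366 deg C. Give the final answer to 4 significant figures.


rate = A * exp(-Q / (R*T))
T = 366 + 273.15 = 639.15 K
rate = 8.045e+11 * exp(-229e3 / (8.314 * 639.15))
rate = 1.548e-07 1/s


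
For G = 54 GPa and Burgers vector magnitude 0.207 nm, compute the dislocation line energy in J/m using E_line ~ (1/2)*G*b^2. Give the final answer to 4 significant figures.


E = G*b^2/2
b = 0.207 nm = 2.07e-10 m
G = 54 GPa = 5.4e+10 Pa
E = 0.5 * 5.4e+10 * (2.07e-10)^2
E = 1.157e-09 J/m


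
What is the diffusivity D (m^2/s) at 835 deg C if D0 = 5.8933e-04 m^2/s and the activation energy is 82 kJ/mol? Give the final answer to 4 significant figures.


D = D0 * exp(-Qd / (R*T))
T = 1108.15 K
D = 5.8933e-04 * exp(-82e3 / (8.314 * 1108.15))
D = 8.035e-08 m^2/s


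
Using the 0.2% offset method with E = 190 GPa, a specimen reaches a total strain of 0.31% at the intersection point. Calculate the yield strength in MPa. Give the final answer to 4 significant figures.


Offset strain = 0.002
Elastic strain at yield = total_strain - offset = 3.1e-03 - 0.002 = 1.1e-03
sigma_y = E * elastic_strain = 190000 * 1.1e-03
sigma_y = 209 MPa


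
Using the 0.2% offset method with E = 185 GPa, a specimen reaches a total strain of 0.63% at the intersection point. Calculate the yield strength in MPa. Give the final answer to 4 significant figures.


Offset strain = 0.002
Elastic strain at yield = total_strain - offset = 6.3e-03 - 0.002 = 4.3e-03
sigma_y = E * elastic_strain = 185000 * 4.3e-03
sigma_y = 795.5 MPa


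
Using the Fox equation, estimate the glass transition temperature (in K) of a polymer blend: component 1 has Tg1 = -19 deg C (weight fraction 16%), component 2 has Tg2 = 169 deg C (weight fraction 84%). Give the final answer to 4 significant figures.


1/Tg = w1/Tg1 + w2/Tg2 (in Kelvin)
Tg1 = 254.15 K, Tg2 = 442.15 K
1/Tg = 0.16/254.15 + 0.84/442.15
Tg = 395.4 K


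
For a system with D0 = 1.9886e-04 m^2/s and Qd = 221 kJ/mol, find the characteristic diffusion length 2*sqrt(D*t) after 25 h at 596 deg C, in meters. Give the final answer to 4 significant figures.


Step 1: D = D0 * exp(-Qd/(R*T))
T = 869.15 K
D = 1.9886e-04 * exp(-221e3 / (8.314 * 869.15)) = 1.03823e-17 m^2/s
Step 2: L = 2*sqrt(D*t)
t = 25 h = 90000 s
L = 2*sqrt(1.03823e-17 * 90000) = 1.933e-06 m


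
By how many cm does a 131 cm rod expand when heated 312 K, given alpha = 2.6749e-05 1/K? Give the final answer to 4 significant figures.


dL = L0 * alpha * dT
dL = 131 * 2.6749e-05 * 312
dL = 1.093 cm


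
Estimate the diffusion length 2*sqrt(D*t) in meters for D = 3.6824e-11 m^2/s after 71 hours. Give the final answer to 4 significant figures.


t = 71 hr = 255600 s
Diffusion length = 2*sqrt(D*t)
= 2*sqrt(3.6824e-11 * 255600)
= 6.136e-03 m


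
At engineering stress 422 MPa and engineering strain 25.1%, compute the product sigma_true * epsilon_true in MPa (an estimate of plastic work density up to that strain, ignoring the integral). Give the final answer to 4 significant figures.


sigma_true = sigma_eng * (1 + epsilon_eng)
sigma_true = 422 * (1 + 0.251) = 527.922 MPa
epsilon_true = ln(1 + epsilon_eng)
epsilon_true = ln(1 + 0.251) = 0.223943
sigma_true * epsilon_true = 527.922 * 0.223943 = 118.2 MPa


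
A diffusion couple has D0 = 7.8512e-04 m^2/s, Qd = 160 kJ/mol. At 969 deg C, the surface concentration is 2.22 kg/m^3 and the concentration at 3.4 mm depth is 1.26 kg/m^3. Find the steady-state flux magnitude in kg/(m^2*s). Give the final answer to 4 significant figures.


Step 1: D = D0 * exp(-Qd/(R*T))
T = 969 + 273.15 = 1242.15 K
D = 7.8512e-04 * exp(-160e3 / (8.314 * 1242.15)) = 1.46692e-10 m^2/s
Step 2: J = D * (C1 - C2) / dx
J = 1.46692e-10 * (2.22 - 1.26) / 3.4e-03
J = 4.142e-08 kg/(m^2*s)


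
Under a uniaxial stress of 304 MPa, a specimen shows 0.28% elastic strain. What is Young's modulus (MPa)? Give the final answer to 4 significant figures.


E = sigma / epsilon
epsilon = 0.28% = 2.8e-03
E = 304 / 2.8e-03
E = 108600 MPa


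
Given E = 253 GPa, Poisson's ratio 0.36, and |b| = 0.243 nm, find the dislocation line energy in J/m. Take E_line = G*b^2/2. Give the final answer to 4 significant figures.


Step 1: G = E / (2*(1+nu))
G = 253 / (2*(1+0.36)) = 93.0147 GPa = 9.30147e+10 Pa
Step 2: E_line = G*b^2/2
b = 0.243 nm = 2.43e-10 m
E_line = 0.5 * 9.30147e+10 * (2.43e-10)^2 = 2.746e-09 J/m


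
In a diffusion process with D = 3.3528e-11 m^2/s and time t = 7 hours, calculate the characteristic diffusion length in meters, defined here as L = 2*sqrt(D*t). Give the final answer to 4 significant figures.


t = 7 hr = 25200 s
Diffusion length = 2*sqrt(D*t)
= 2*sqrt(3.3528e-11 * 25200)
= 1.838e-03 m


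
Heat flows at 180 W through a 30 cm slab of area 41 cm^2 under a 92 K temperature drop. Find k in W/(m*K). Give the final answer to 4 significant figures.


k = Q*L / (A*dT)
L = 0.3 m, A = 4.1e-03 m^2
k = 180 * 0.3 / (4.1e-03 * 92)
k = 143.2 W/(m*K)


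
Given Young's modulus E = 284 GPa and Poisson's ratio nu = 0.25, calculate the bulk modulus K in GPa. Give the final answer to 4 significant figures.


K = E / (3*(1-2*nu))
K = 284 / (3*(1-2*0.25))
K = 189.3 GPa


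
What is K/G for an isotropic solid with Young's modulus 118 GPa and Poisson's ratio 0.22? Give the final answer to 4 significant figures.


G = E / (2*(1+nu))
G = 118 / (2*(1+0.22)) = 48.3607 GPa
K = E / (3*(1-2*nu))
K = 118 / (3*(1-2*0.22)) = 70.2381 GPa
K/G = 70.2381 / 48.3607 = 1.452


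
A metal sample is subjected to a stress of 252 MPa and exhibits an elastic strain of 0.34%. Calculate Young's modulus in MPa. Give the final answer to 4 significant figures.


E = sigma / epsilon
epsilon = 0.34% = 3.4e-03
E = 252 / 3.4e-03
E = 74120 MPa


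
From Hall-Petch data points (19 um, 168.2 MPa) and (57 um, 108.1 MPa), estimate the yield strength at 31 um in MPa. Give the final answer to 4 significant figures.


sigma_y = sigma0 + k / sqrt(d)
1/sqrt(d1) = 1/sqrt(1.9e-05) = 229.416;  1/sqrt(d2) = 132.453
k = (sigma1 - sigma2) / (1/sqrt(d1) - 1/sqrt(d2)) = (168.2 - 108.1) / (229.416 - 132.453) = 0.619827 MPa*m^0.5
sigma0 = sigma1 - k/sqrt(d1) = 168.2 - 0.619827*229.416 = 26.0019 MPa
sigma_y(d3) = 26.0019 + 0.619827 / sqrt(3.1e-05) = 137.3 MPa


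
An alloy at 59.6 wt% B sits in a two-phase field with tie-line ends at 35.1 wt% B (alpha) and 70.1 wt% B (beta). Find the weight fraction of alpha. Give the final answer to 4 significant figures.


f_alpha = (C_beta - C0) / (C_beta - C_alpha)
f_alpha = (70.1 - 59.6) / (70.1 - 35.1)
f_alpha = 0.3


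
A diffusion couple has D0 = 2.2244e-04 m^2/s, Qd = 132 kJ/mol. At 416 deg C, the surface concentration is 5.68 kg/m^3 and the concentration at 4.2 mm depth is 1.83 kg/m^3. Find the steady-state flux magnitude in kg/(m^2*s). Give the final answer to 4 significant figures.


Step 1: D = D0 * exp(-Qd/(R*T))
T = 416 + 273.15 = 689.15 K
D = 2.2244e-04 * exp(-132e3 / (8.314 * 689.15)) = 2.19691e-14 m^2/s
Step 2: J = D * (C1 - C2) / dx
J = 2.19691e-14 * (5.68 - 1.83) / 4.2e-03
J = 2.014e-11 kg/(m^2*s)


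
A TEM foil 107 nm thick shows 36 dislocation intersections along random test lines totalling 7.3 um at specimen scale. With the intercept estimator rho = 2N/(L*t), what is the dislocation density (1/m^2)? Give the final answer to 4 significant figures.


rho = 2N / (L * t)
L = 7.3 um = 7.3e-06 m, t = 107 nm = 1.07e-07 m
rho = 2 * 36 / (7.3e-06 * 1.07e-07)
rho = 9.218e+13 1/m^2


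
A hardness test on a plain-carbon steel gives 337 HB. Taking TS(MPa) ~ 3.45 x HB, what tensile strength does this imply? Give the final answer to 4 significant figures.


TS (MPa) = 3.45 * HB
TS = 3.45 * 337
TS = 1163 MPa


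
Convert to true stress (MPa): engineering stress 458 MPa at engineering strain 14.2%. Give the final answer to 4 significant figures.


sigma_true = sigma_eng * (1 + epsilon_eng)
sigma_true = 458 * (1 + 0.142)
sigma_true = 523 MPa


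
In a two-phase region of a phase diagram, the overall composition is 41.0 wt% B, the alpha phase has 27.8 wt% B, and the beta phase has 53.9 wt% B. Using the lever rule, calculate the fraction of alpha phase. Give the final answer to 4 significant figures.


f_alpha = (C_beta - C0) / (C_beta - C_alpha)
f_alpha = (53.9 - 41.0) / (53.9 - 27.8)
f_alpha = 0.4943


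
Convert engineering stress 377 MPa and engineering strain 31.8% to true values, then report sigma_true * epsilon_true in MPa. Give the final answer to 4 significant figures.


sigma_true = sigma_eng * (1 + epsilon_eng)
sigma_true = 377 * (1 + 0.318) = 496.886 MPa
epsilon_true = ln(1 + epsilon_eng)
epsilon_true = ln(1 + 0.318) = 0.276115
sigma_true * epsilon_true = 496.886 * 0.276115 = 137.2 MPa


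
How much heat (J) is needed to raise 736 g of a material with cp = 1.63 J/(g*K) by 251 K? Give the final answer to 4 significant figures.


Q = m * cp * dT
Q = 736 * 1.63 * 251
Q = 301100 J


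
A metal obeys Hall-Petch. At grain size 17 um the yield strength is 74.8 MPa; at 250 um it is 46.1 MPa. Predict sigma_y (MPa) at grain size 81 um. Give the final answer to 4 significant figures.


sigma_y = sigma0 + k / sqrt(d)
1/sqrt(d1) = 1/sqrt(1.7e-05) = 242.536;  1/sqrt(d2) = 63.2456
k = (sigma1 - sigma2) / (1/sqrt(d1) - 1/sqrt(d2)) = (74.8 - 46.1) / (242.536 - 63.2456) = 0.160076 MPa*m^0.5
sigma0 = sigma1 - k/sqrt(d1) = 74.8 - 0.160076*242.536 = 35.9759 MPa
sigma_y(d3) = 35.9759 + 0.160076 / sqrt(8.1e-05) = 53.76 MPa


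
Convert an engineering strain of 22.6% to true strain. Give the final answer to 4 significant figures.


epsilon_true = ln(1 + epsilon_eng)
epsilon_true = ln(1 + 0.226)
epsilon_true = 0.2038


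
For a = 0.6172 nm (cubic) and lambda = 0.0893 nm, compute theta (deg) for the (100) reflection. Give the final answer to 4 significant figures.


d = a / sqrt(h^2+k^2+l^2)
d = 0.6172 / sqrt(1) = 0.6172 nm
lambda = 2*d*sin(theta)  =>  sin(theta) = lambda / (2*d)
sin(theta) = 0.0893 / (2 * 0.6172) = 0.0723428
theta = 4.149 deg


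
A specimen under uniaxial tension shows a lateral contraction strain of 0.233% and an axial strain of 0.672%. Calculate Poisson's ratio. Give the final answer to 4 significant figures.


nu = -epsilon_lat / epsilon_axial
Lateral strain is contraction (negative), so using magnitudes:
nu = 0.233 / 0.672
nu = 0.3467


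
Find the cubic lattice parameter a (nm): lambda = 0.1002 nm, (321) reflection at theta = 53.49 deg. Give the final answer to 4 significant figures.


d = lambda / (2*sin(theta))
d = 0.1002 / (2*sin(53.49 deg))
d = 0.0623326 nm
a = d * sqrt(h^2+k^2+l^2) = 0.0623326 * sqrt(14)
a = 0.2332 nm


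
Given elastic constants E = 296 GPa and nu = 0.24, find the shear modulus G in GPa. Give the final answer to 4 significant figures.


G = E / (2*(1+nu))
G = 296 / (2*(1+0.24))
G = 119.4 GPa


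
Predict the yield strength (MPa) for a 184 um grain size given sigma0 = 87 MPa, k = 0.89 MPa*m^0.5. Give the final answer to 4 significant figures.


sigma_y = sigma0 + k / sqrt(d)
d = 184 um = 1.84e-04 m
sigma_y = 87 + 0.89 / sqrt(1.84e-04)
sigma_y = 152.6 MPa


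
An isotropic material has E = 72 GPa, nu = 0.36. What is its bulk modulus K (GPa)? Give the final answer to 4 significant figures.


K = E / (3*(1-2*nu))
K = 72 / (3*(1-2*0.36))
K = 85.71 GPa


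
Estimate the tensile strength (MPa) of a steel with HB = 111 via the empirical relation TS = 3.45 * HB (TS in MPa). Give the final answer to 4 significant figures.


TS (MPa) = 3.45 * HB
TS = 3.45 * 111
TS = 383 MPa


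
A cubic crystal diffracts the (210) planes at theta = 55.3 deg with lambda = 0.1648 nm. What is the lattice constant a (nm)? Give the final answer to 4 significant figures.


d = lambda / (2*sin(theta))
d = 0.1648 / (2*sin(55.3 deg))
d = 0.100226 nm
a = d * sqrt(h^2+k^2+l^2) = 0.100226 * sqrt(5)
a = 0.2241 nm


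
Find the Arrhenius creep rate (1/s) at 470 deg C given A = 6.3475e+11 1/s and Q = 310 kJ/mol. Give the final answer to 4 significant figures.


rate = A * exp(-Q / (R*T))
T = 470 + 273.15 = 743.15 K
rate = 6.3475e+11 * exp(-310e3 / (8.314 * 743.15))
rate = 1.029e-10 1/s


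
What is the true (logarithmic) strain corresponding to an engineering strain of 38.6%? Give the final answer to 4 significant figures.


epsilon_true = ln(1 + epsilon_eng)
epsilon_true = ln(1 + 0.386)
epsilon_true = 0.3264


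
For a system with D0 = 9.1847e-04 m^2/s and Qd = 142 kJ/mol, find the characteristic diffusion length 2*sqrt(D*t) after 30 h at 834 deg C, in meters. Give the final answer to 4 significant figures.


Step 1: D = D0 * exp(-Qd/(R*T))
T = 1107.15 K
D = 9.1847e-04 * exp(-142e3 / (8.314 * 1107.15)) = 1.8338e-10 m^2/s
Step 2: L = 2*sqrt(D*t)
t = 30 h = 108000 s
L = 2*sqrt(1.8338e-10 * 108000) = 8.901e-03 m


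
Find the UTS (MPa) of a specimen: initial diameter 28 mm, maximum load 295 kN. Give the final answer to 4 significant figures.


A0 = pi*(d/2)^2 = pi*(28/2)^2 = 615.752 mm^2
UTS = F_max / A0 = 295*1000 / 615.752
UTS = 479.1 MPa


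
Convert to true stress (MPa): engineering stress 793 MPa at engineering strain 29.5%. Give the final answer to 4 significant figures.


sigma_true = sigma_eng * (1 + epsilon_eng)
sigma_true = 793 * (1 + 0.295)
sigma_true = 1027 MPa


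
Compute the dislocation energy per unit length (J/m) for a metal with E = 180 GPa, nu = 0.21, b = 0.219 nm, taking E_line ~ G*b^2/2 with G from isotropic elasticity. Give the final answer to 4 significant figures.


Step 1: G = E / (2*(1+nu))
G = 180 / (2*(1+0.21)) = 74.3802 GPa = 7.43802e+10 Pa
Step 2: E_line = G*b^2/2
b = 0.219 nm = 2.19e-10 m
E_line = 0.5 * 7.43802e+10 * (2.19e-10)^2 = 1.784e-09 J/m


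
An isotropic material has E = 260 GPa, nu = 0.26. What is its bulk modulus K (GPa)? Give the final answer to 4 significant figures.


K = E / (3*(1-2*nu))
K = 260 / (3*(1-2*0.26))
K = 180.6 GPa


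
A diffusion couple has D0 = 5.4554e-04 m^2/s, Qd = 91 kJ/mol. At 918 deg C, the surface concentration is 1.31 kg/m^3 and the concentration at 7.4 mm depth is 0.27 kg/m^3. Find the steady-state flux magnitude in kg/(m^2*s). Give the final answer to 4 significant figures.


Step 1: D = D0 * exp(-Qd/(R*T))
T = 918 + 273.15 = 1191.15 K
D = 5.4554e-04 * exp(-91e3 / (8.314 * 1191.15)) = 5.57346e-08 m^2/s
Step 2: J = D * (C1 - C2) / dx
J = 5.57346e-08 * (1.31 - 0.27) / 7.4e-03
J = 7.833e-06 kg/(m^2*s)


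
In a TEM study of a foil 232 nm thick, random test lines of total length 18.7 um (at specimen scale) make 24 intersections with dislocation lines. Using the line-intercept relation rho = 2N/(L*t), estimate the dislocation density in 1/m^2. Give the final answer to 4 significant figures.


rho = 2N / (L * t)
L = 18.7 um = 1.87e-05 m, t = 232 nm = 2.32e-07 m
rho = 2 * 24 / (1.87e-05 * 2.32e-07)
rho = 1.106e+13 1/m^2


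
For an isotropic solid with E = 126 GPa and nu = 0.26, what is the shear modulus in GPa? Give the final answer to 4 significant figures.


G = E / (2*(1+nu))
G = 126 / (2*(1+0.26))
G = 50 GPa


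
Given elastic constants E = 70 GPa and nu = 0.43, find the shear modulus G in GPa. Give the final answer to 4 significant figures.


G = E / (2*(1+nu))
G = 70 / (2*(1+0.43))
G = 24.48 GPa


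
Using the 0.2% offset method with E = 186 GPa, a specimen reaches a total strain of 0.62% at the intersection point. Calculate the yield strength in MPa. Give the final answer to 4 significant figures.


Offset strain = 0.002
Elastic strain at yield = total_strain - offset = 6.2e-03 - 0.002 = 4.2e-03
sigma_y = E * elastic_strain = 186000 * 4.2e-03
sigma_y = 781.2 MPa


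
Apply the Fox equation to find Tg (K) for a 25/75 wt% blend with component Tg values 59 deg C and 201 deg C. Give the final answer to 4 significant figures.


1/Tg = w1/Tg1 + w2/Tg2 (in Kelvin)
Tg1 = 332.15 K, Tg2 = 474.15 K
1/Tg = 0.25/332.15 + 0.75/474.15
Tg = 428.4 K


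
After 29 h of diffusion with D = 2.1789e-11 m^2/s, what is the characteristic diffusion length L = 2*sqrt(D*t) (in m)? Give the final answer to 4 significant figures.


t = 29 hr = 104400 s
Diffusion length = 2*sqrt(D*t)
= 2*sqrt(2.1789e-11 * 104400)
= 3.016e-03 m


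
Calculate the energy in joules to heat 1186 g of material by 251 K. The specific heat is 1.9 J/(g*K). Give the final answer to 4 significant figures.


Q = m * cp * dT
Q = 1186 * 1.9 * 251
Q = 565600 J


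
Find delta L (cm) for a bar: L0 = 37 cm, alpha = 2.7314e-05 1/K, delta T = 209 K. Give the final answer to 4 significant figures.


dL = L0 * alpha * dT
dL = 37 * 2.7314e-05 * 209
dL = 0.2112 cm


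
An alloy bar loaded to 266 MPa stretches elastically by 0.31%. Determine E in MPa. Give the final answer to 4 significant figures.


E = sigma / epsilon
epsilon = 0.31% = 3.1e-03
E = 266 / 3.1e-03
E = 85810 MPa


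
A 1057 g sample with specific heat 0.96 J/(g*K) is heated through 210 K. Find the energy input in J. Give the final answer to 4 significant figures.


Q = m * cp * dT
Q = 1057 * 0.96 * 210
Q = 213100 J


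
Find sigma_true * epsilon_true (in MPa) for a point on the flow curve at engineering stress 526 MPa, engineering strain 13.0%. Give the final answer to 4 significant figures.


sigma_true = sigma_eng * (1 + epsilon_eng)
sigma_true = 526 * (1 + 0.13) = 594.38 MPa
epsilon_true = ln(1 + epsilon_eng)
epsilon_true = ln(1 + 0.13) = 0.122218
sigma_true * epsilon_true = 594.38 * 0.122218 = 72.64 MPa


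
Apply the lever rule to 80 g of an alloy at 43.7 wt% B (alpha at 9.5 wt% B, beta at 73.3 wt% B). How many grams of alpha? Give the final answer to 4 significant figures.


f_alpha = (C_beta - C0) / (C_beta - C_alpha)
f_alpha = (73.3 - 43.7) / (73.3 - 9.5) = 0.46395
m_alpha = f_alpha * m_total = 0.46395 * 80 = 37.12 g


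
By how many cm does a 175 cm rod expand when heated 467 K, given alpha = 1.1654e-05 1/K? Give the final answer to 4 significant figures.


dL = L0 * alpha * dT
dL = 175 * 1.1654e-05 * 467
dL = 0.9524 cm


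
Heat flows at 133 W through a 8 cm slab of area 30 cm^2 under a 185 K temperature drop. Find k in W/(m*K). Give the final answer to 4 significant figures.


k = Q*L / (A*dT)
L = 0.08 m, A = 3e-03 m^2
k = 133 * 0.08 / (3e-03 * 185)
k = 19.17 W/(m*K)


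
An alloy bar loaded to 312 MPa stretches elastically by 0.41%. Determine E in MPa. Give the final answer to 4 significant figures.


E = sigma / epsilon
epsilon = 0.41% = 4.1e-03
E = 312 / 4.1e-03
E = 76100 MPa


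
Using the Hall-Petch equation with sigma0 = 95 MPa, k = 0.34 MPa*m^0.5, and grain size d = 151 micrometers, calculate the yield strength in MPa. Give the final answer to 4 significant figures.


sigma_y = sigma0 + k / sqrt(d)
d = 151 um = 1.51e-04 m
sigma_y = 95 + 0.34 / sqrt(1.51e-04)
sigma_y = 122.7 MPa


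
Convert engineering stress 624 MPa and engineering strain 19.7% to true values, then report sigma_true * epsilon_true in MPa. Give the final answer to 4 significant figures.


sigma_true = sigma_eng * (1 + epsilon_eng)
sigma_true = 624 * (1 + 0.197) = 746.928 MPa
epsilon_true = ln(1 + epsilon_eng)
epsilon_true = ln(1 + 0.197) = 0.179818
sigma_true * epsilon_true = 746.928 * 0.179818 = 134.3 MPa


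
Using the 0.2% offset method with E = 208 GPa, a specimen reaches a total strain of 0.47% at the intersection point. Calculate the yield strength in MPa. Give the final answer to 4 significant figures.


Offset strain = 0.002
Elastic strain at yield = total_strain - offset = 4.7e-03 - 0.002 = 2.7e-03
sigma_y = E * elastic_strain = 208000 * 2.7e-03
sigma_y = 561.6 MPa


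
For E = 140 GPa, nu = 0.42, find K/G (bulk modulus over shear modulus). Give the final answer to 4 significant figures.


G = E / (2*(1+nu))
G = 140 / (2*(1+0.42)) = 49.2958 GPa
K = E / (3*(1-2*nu))
K = 140 / (3*(1-2*0.42)) = 291.667 GPa
K/G = 291.667 / 49.2958 = 5.917


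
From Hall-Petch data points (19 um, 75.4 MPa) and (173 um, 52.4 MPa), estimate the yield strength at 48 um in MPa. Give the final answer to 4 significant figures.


sigma_y = sigma0 + k / sqrt(d)
1/sqrt(d1) = 1/sqrt(1.9e-05) = 229.416;  1/sqrt(d2) = 76.0286
k = (sigma1 - sigma2) / (1/sqrt(d1) - 1/sqrt(d2)) = (75.4 - 52.4) / (229.416 - 76.0286) = 0.149947 MPa*m^0.5
sigma0 = sigma1 - k/sqrt(d1) = 75.4 - 0.149947*229.416 = 40.9997 MPa
sigma_y(d3) = 40.9997 + 0.149947 / sqrt(4.8e-05) = 62.64 MPa


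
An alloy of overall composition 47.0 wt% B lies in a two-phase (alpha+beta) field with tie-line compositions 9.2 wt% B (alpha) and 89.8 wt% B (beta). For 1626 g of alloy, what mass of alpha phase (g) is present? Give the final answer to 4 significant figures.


f_alpha = (C_beta - C0) / (C_beta - C_alpha)
f_alpha = (89.8 - 47.0) / (89.8 - 9.2) = 0.531017
m_alpha = f_alpha * m_total = 0.531017 * 1626 = 863.4 g


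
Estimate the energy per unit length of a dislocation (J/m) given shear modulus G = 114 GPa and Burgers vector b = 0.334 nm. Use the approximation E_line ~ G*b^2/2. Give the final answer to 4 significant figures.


E = G*b^2/2
b = 0.334 nm = 3.34e-10 m
G = 114 GPa = 1.14e+11 Pa
E = 0.5 * 1.14e+11 * (3.34e-10)^2
E = 6.359e-09 J/m


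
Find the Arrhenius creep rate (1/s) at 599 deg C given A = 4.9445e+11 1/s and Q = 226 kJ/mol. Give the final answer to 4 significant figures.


rate = A * exp(-Q / (R*T))
T = 599 + 273.15 = 872.15 K
rate = 4.9445e+11 * exp(-226e3 / (8.314 * 872.15))
rate = 0.01439 1/s


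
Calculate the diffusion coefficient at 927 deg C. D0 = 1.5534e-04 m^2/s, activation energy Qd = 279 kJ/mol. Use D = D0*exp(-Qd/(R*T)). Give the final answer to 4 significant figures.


D = D0 * exp(-Qd / (R*T))
T = 1200.15 K
D = 1.5534e-04 * exp(-279e3 / (8.314 * 1200.15))
D = 1.116e-16 m^2/s


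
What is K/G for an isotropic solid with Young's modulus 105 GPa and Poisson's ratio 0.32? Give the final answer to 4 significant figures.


G = E / (2*(1+nu))
G = 105 / (2*(1+0.32)) = 39.7727 GPa
K = E / (3*(1-2*nu))
K = 105 / (3*(1-2*0.32)) = 97.2222 GPa
K/G = 97.2222 / 39.7727 = 2.444


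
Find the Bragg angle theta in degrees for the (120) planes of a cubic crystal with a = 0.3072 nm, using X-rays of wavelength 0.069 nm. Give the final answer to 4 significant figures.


d = a / sqrt(h^2+k^2+l^2)
d = 0.3072 / sqrt(5) = 0.137384 nm
lambda = 2*d*sin(theta)  =>  sin(theta) = lambda / (2*d)
sin(theta) = 0.069 / (2 * 0.137384) = 0.251121
theta = 14.54 deg


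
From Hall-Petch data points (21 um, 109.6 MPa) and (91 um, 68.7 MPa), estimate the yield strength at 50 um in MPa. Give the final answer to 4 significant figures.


sigma_y = sigma0 + k / sqrt(d)
1/sqrt(d1) = 1/sqrt(2.1e-05) = 218.218;  1/sqrt(d2) = 104.828
k = (sigma1 - sigma2) / (1/sqrt(d1) - 1/sqrt(d2)) = (109.6 - 68.7) / (218.218 - 104.828) = 0.360704 MPa*m^0.5
sigma0 = sigma1 - k/sqrt(d1) = 109.6 - 0.360704*218.218 = 30.888 MPa
sigma_y(d3) = 30.888 + 0.360704 / sqrt(5e-05) = 81.9 MPa


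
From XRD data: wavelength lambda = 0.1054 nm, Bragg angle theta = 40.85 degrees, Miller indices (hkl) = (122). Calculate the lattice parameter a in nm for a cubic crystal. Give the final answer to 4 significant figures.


d = lambda / (2*sin(theta))
d = 0.1054 / (2*sin(40.85 deg))
d = 0.0805711 nm
a = d * sqrt(h^2+k^2+l^2) = 0.0805711 * sqrt(9)
a = 0.2417 nm


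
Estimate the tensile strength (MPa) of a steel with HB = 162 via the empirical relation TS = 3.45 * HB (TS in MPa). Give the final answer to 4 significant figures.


TS (MPa) = 3.45 * HB
TS = 3.45 * 162
TS = 558.9 MPa


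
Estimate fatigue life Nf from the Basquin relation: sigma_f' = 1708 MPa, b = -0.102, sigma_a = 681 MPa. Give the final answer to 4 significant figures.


sigma_a = sigma_f' * (2*Nf)^b
2*Nf = (sigma_a / sigma_f')^(1/b)
2*Nf = (681 / 1708)^(1/-0.102)
2*Nf = 8224.42
Nf = 4112 cycles


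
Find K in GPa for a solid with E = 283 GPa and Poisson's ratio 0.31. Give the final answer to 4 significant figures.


K = E / (3*(1-2*nu))
K = 283 / (3*(1-2*0.31))
K = 248.2 GPa


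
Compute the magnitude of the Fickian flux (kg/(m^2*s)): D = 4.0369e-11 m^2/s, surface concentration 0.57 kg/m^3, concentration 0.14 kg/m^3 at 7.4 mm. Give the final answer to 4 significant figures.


J = -D * (dC/dx) = D * (C1 - C2) / dx
J = 4.0369e-11 * (0.57 - 0.14) / 7.4e-03
J = 2.346e-09 kg/(m^2*s)


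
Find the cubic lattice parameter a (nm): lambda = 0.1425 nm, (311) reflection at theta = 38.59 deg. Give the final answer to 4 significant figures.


d = lambda / (2*sin(theta))
d = 0.1425 / (2*sin(38.59 deg))
d = 0.11423 nm
a = d * sqrt(h^2+k^2+l^2) = 0.11423 * sqrt(11)
a = 0.3789 nm


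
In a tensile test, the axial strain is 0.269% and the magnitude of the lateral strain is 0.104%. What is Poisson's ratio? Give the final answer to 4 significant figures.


nu = -epsilon_lat / epsilon_axial
Lateral strain is contraction (negative), so using magnitudes:
nu = 0.104 / 0.269
nu = 0.3866


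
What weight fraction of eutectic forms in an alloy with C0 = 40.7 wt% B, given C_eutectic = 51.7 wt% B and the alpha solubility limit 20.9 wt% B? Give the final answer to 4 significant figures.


f_primary = (C_e - C0) / (C_e - C_alpha_max)
f_primary = (51.7 - 40.7) / (51.7 - 20.9)
f_primary = 0.357143
f_eutectic = 1 - 0.357143 = 0.6429


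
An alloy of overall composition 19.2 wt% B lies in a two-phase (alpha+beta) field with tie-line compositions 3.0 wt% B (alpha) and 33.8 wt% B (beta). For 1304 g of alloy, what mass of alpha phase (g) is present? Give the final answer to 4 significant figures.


f_alpha = (C_beta - C0) / (C_beta - C_alpha)
f_alpha = (33.8 - 19.2) / (33.8 - 3.0) = 0.474026
m_alpha = f_alpha * m_total = 0.474026 * 1304 = 618.1 g


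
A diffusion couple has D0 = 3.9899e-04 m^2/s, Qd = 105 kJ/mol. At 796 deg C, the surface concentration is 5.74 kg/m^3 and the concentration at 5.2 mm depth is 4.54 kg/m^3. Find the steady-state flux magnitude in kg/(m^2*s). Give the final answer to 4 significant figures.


Step 1: D = D0 * exp(-Qd/(R*T))
T = 796 + 273.15 = 1069.15 K
D = 3.9899e-04 * exp(-105e3 / (8.314 * 1069.15)) = 2.95714e-09 m^2/s
Step 2: J = D * (C1 - C2) / dx
J = 2.95714e-09 * (5.74 - 4.54) / 5.2e-03
J = 6.824e-07 kg/(m^2*s)


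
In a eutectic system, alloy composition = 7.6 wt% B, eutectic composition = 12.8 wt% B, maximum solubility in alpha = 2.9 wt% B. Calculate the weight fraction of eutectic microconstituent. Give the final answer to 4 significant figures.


f_primary = (C_e - C0) / (C_e - C_alpha_max)
f_primary = (12.8 - 7.6) / (12.8 - 2.9)
f_primary = 0.525253
f_eutectic = 1 - 0.525253 = 0.4747


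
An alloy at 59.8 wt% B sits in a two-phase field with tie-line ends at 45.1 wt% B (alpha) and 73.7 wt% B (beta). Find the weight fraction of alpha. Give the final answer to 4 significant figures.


f_alpha = (C_beta - C0) / (C_beta - C_alpha)
f_alpha = (73.7 - 59.8) / (73.7 - 45.1)
f_alpha = 0.486


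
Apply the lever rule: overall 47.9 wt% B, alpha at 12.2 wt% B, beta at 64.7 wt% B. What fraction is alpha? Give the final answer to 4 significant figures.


f_alpha = (C_beta - C0) / (C_beta - C_alpha)
f_alpha = (64.7 - 47.9) / (64.7 - 12.2)
f_alpha = 0.32


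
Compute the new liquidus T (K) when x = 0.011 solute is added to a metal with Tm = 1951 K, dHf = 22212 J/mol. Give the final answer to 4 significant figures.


dT = R*Tm^2*x / dHf
dT = 8.314 * 1951^2 * 0.011 / 22212
dT = 15.6722 K
T_new = 1951 - 15.6722 = 1935 K
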